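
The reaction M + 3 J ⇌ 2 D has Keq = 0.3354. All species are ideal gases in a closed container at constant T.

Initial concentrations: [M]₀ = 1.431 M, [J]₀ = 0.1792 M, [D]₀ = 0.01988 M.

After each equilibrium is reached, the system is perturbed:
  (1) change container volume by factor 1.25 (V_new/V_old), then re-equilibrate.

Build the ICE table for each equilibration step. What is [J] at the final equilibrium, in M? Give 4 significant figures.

Q₀ = 0.04799 vs Keq = 0.3354 ⇒ Q<K, forward
Step 1:
                    M           J           D
  Initial       1.431      0.1792     0.01988
  Change    -0.009971    -0.02991     0.01994
  Equil         1.421      0.1493     0.03982
  solve Keq expr → x = 0.009971; check Q = 0.3354
Then change container volume by factor 1.25 (V_new/V_old).
Step 2:
                    M           J           D
  Initial       1.137      0.1194     0.03186
  Change     0.002134    0.006403   -0.004269
  Equil         1.139      0.1258     0.02759
  solve Keq expr → x = -0.002134; check Q = 0.3354

[J]_eq = 0.1258 M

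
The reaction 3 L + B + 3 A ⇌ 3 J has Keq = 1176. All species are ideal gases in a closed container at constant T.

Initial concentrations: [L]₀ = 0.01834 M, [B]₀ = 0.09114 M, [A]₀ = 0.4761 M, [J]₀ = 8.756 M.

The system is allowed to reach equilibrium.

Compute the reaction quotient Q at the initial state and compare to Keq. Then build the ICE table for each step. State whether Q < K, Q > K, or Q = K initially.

Q₀ = 1.1064e+10 vs Keq = 1176 ⇒ Q>K, reverse
Step 1:
                  L         B         A         J
  Initial   0.01834   0.09114    0.4761     8.756
  Change     0.8068    0.2689    0.8068   -0.8068
  Equil      0.8251    0.3601     1.283     7.949
  solve Keq expr → x = -0.2689; check Q = 1176

Q₀ = 1.1064e+10; Q > K (proceeds reverse)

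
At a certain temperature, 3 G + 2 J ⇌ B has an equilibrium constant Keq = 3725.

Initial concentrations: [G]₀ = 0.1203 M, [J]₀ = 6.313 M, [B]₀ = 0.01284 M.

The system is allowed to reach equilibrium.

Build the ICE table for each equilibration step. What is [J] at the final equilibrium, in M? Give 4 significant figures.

Q₀ = 0.1851 vs Keq = 3725 ⇒ Q<K, forward
Step 1:
                  G         J         B
  Initial    0.1203     6.313   0.01284
  Change    -0.1133  -0.07551   0.03775
  Equil    0.007041     6.237   0.05059
  solve Keq expr → x = 0.03775; check Q = 3725

[J]_eq = 6.237 M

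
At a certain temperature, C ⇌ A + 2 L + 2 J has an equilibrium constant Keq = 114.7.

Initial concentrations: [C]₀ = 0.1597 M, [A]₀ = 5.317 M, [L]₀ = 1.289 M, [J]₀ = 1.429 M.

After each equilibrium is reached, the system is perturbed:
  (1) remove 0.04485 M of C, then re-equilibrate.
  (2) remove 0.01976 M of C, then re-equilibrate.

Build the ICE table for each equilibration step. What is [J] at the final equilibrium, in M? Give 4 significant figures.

Q₀ = 113 vs Keq = 114.7 ⇒ Q<K, forward
Step 1:
                   C          A          L          J
  Initial     0.1597      5.317      1.289      1.429
  Change   -0.001234   0.001234   0.002469   0.002469
  Equil       0.1585      5.318      1.291      1.431
  solve Keq expr → x = 0.001234; check Q = 114.7
Then remove 0.04485 M of C.
Step 2:
                   C          A          L          J
  Initial     0.1136      5.318      1.291      1.431
  Change     0.02345   -0.02345   -0.04691   -0.04691
  Equil       0.1371      5.295      1.245      1.385
  solve Keq expr → x = -0.02345; check Q = 114.7
Then remove 0.01976 M of C.
Step 3:
                   C          A          L          J
  Initial     0.1173      5.295      1.245      1.385
  Change     0.01074   -0.01074   -0.02147   -0.02147
  Equil        0.128      5.284      1.223      1.363
  solve Keq expr → x = -0.01074; check Q = 114.7

[J]_eq = 1.363 M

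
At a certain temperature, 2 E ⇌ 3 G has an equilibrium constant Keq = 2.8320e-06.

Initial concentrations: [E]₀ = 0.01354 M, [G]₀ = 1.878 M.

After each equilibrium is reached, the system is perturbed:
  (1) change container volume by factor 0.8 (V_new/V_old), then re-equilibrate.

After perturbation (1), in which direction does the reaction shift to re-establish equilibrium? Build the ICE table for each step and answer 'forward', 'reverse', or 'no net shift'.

Direction: reverse

Q₀ = 3.6128e+04 vs Keq = 2.8320e-06 ⇒ Q>K, reverse
Step 1:
                  E         G
  I         0.01354     1.878
  C           1.241    -1.862
  E           1.255   0.01646
  solve Keq expr → x = -0.6205; check Q = 2.8320e-06
Then change container volume by factor 0.8 (V_new/V_old).
Step 2:
                  E         G
  I           1.568   0.02057
  C       9.7779e-04 -0.001467
  E           1.569   0.01911
  solve Keq expr → x = -4.8890e-04; check Q = 2.8320e-06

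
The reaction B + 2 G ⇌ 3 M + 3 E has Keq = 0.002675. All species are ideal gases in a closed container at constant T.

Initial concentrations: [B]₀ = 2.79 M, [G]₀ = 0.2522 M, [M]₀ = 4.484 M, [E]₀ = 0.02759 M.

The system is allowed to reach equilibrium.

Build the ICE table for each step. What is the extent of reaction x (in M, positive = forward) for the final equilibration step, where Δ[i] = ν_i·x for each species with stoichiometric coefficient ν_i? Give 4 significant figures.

x = -0.003282 M

Q₀ = 0.01067 vs Keq = 0.002675 ⇒ Q>K, reverse
Step 1:
                   B          G          M          E
  init          2.79     0.2522      4.484    0.02759
  Δ         0.003282   0.006564  -0.009847  -0.009847
  eq           2.793     0.2588      4.474    0.01774
  solve Keq expr → x = -0.003282; check Q = 0.002675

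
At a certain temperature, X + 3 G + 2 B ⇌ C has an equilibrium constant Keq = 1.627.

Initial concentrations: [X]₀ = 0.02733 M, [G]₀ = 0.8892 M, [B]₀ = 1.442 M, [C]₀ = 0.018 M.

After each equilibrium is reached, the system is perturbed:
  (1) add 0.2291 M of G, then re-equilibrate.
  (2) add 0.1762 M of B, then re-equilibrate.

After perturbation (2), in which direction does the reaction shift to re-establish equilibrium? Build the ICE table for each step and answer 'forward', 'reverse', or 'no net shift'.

Direction: forward

Q₀ = 0.4505 vs Keq = 1.627 ⇒ Q<K, forward
Step 1:
                   X          G          B          C
  init       0.02733     0.8892      1.442      0.018
  Δ         -0.01233     -0.037   -0.02467    0.01233
  eq           0.015     0.8522      1.417    0.03033
  solve Keq expr → x = 0.01233; check Q = 1.627
Then add 0.2291 M of G.
Step 2:
                   X          G          B          C
  init         0.015      1.081      1.417    0.03033
  Δ          -0.0057    -0.0171    -0.0114     0.0057
  eq        0.009297      1.064      1.406    0.03603
  solve Keq expr → x = 0.0057; check Q = 1.627
Then add 0.1762 M of B.
Step 3:
                   X          G          B          C
  init      0.009297      1.064      1.582    0.03603
  Δ        -0.001517  -0.004552  -0.003035   0.001517
  eq        0.007779       1.06      1.579    0.03755
  solve Keq expr → x = 0.001517; check Q = 1.627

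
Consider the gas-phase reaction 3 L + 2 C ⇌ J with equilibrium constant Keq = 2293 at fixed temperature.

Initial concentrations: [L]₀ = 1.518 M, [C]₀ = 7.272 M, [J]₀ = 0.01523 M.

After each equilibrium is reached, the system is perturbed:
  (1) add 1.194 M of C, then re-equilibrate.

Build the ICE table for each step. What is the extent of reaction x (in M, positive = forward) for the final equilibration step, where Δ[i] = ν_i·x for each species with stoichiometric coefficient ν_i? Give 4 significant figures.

Q₀ = 8.2334e-05 vs Keq = 2293 ⇒ Q<K, forward
Step 1:
                    L           C           J
  I             1.518       7.272     0.01523
  C              -1.5          -1         0.5
  E           0.01788       6.272      0.5153
  solve Keq expr → x = 0.5; check Q = 2293
Then add 1.194 M of C.
Step 2:
                    L           C           J
  I           0.01788       7.466      0.5153
  C         -0.001952   -0.001301  6.5072e-04
  E           0.01592       7.465      0.5159
  solve Keq expr → x = 6.5072e-04; check Q = 2293

x = 6.5072e-04 M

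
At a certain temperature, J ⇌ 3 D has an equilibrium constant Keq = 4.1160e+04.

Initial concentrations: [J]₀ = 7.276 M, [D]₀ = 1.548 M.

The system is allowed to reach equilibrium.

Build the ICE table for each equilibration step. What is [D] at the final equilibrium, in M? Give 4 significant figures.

[D]_eq = 22.54 M

Q₀ = 0.5098 vs Keq = 4.1160e+04 ⇒ Q<K, forward
Step 1:
                   J          D
  I            7.276      1.548
  C           -6.998      20.99
  E           0.2783      22.54
  solve Keq expr → x = 6.998; check Q = 4.1160e+04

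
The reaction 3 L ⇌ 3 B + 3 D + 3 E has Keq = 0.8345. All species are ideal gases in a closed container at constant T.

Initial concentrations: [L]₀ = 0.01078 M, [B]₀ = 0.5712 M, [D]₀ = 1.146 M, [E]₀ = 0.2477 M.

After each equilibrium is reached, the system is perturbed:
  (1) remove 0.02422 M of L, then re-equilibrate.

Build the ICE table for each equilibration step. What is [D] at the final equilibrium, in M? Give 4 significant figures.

[D]_eq = 1.051 M

Q₀ = 3403 vs Keq = 0.8345 ⇒ Q>K, reverse
Step 1:
                   L          B          D          E
  Initial    0.01078     0.5712      1.146     0.2477
  Change     0.08136   -0.08136   -0.08136   -0.08136
  Equil      0.09214     0.4898      1.065     0.1663
  solve Keq expr → x = -0.02712; check Q = 0.8345
Then remove 0.02422 M of L.
Step 2:
                   L          B          D          E
  Initial    0.06792     0.4898      1.065     0.1663
  Change     0.01342   -0.01342   -0.01342   -0.01342
  Equil      0.08134     0.4764      1.051     0.1529
  solve Keq expr → x = -0.004475; check Q = 0.8345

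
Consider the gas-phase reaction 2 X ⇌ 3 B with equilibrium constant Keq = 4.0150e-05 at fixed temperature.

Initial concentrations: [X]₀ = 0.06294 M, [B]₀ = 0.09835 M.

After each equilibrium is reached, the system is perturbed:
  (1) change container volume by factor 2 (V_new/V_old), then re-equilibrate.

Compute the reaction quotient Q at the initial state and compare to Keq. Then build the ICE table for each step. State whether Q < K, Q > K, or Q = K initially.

Q₀ = 0.2401; Q > K (proceeds reverse)

Q₀ = 0.2401 vs Keq = 4.0150e-05 ⇒ Q>K, reverse
Step 1:
                   X          B
  I          0.06294    0.09835
  C          0.05992   -0.08989
  E           0.1229   0.008463
  solve Keq expr → x = -0.02996; check Q = 4.0150e-05
Then change container volume by factor 2 (V_new/V_old).
Step 2:
                   X          B
  I          0.06143   0.004231
  C       -7.0594e-04   0.001059
  E          0.06073    0.00529
  solve Keq expr → x = 3.5297e-04; check Q = 4.0150e-05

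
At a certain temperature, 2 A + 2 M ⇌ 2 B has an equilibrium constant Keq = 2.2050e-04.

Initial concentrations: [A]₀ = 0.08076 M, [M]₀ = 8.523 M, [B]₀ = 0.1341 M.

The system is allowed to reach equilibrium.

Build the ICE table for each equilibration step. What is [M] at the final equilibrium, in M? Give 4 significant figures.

Q₀ = 0.03796 vs Keq = 2.2050e-04 ⇒ Q>K, reverse
Step 1:
                  A         M         B
  Initial   0.08076     8.523    0.1341
  Change     0.1097    0.1097   -0.1097
  Equil      0.1904     8.633   0.02441
  solve Keq expr → x = -0.05484; check Q = 2.2050e-04

[M]_eq = 8.633 M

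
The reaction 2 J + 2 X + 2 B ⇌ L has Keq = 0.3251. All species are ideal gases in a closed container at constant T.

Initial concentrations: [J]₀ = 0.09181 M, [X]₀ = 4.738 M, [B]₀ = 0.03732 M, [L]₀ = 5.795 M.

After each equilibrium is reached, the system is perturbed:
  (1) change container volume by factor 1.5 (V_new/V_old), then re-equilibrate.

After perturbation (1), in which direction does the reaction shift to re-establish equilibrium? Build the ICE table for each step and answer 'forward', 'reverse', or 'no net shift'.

Direction: reverse

Q₀ = 2.1989e+04 vs Keq = 0.3251 ⇒ Q>K, reverse
Step 1:
                    J           X           B           L
  init        0.09181       4.738     0.03732       5.795
  Δ            0.7941      0.7941      0.7941     -0.3971
  eq           0.8859       5.532      0.8314       5.398
  solve Keq expr → x = -0.3971; check Q = 0.3251
Then change container volume by factor 1.5 (V_new/V_old).
Step 2:
                    J           X           B           L
  init         0.5906       3.688      0.5543       3.599
  Δ            0.3274      0.3274      0.3274     -0.1637
  eq           0.9181       4.016      0.8817       3.435
  solve Keq expr → x = -0.1637; check Q = 0.3251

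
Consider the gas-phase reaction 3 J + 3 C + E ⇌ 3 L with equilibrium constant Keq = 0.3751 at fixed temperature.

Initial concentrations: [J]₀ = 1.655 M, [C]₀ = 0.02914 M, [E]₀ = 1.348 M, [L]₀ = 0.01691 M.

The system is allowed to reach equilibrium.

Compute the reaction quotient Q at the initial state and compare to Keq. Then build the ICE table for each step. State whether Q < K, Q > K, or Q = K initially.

Q₀ = 0.03198; Q < K (proceeds forward)

Q₀ = 0.03198 vs Keq = 0.3751 ⇒ Q<K, forward
Step 1:
                   J          C          E          L
  I            1.655    0.02914      1.348    0.01691
  C        -0.009206  -0.009206  -0.003069   0.009206
  E            1.646    0.01993      1.345    0.02612
  solve Keq expr → x = 0.003069; check Q = 0.3751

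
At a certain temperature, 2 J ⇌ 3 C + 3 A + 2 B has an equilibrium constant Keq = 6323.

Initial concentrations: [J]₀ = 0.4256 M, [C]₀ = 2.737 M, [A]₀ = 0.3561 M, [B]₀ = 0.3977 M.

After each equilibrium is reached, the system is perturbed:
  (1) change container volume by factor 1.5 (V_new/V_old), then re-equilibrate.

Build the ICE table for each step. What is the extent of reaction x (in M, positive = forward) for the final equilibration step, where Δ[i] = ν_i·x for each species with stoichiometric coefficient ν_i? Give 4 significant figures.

Q₀ = 0.8084 vs Keq = 6323 ⇒ Q<K, forward
Step 1:
                    J           C           A           B
  I            0.4256       2.737      0.3561      0.3977
  C           -0.3744      0.5617      0.5617      0.3744
  E           0.05115       3.299      0.9178      0.7721
  solve Keq expr → x = 0.1872; check Q = 6323
Then change container volume by factor 1.5 (V_new/V_old).
Step 2:
                    J           C           A           B
  I            0.0341       2.199      0.6118      0.5148
  C          -0.02241     0.03362     0.03362     0.02241
  E           0.01169       2.233      0.6455      0.5372
  solve Keq expr → x = 0.01121; check Q = 6323

x = 0.01121 M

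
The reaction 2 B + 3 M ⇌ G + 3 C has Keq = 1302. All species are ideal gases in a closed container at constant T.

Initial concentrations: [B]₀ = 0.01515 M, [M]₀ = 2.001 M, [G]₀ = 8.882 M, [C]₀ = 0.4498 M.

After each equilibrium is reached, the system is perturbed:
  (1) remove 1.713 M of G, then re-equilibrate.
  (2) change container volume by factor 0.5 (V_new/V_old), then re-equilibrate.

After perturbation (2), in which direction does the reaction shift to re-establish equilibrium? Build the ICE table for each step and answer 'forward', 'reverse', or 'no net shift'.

Q₀ = 439.5 vs Keq = 1302 ⇒ Q<K, forward
Step 1:
                  B         M         G         C
  I         0.01515     2.001     8.882    0.4498
  C       -0.006018 -0.009027  0.003009  0.009027
  E        0.009132     1.992     8.885    0.4588
  solve Keq expr → x = 0.003009; check Q = 1302
Then remove 1.713 M of G.
Step 2:
                  B         M         G         C
  I        0.009132     1.992     7.172    0.4588
  C       -8.8336e-04 -0.001325 4.4168e-04  0.001325
  E        0.008249     1.991     7.172    0.4602
  solve Keq expr → x = 4.4168e-04; check Q = 1302
Then change container volume by factor 0.5 (V_new/V_old).
Step 3:
                  B         M         G         C
  I          0.0165     3.981     14.34    0.9203
  C       -0.004667    -0.007  0.002333     0.007
  E         0.01183     3.974     14.35    0.9273
  solve Keq expr → x = 0.002333; check Q = 1302

Direction: forward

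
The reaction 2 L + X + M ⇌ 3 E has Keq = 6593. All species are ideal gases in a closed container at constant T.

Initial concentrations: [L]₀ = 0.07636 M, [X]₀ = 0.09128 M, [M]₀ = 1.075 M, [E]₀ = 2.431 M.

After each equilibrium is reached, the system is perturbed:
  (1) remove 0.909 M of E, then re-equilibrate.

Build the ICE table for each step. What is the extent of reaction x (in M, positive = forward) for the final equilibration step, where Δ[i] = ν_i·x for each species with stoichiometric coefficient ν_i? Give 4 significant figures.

x = 0.02531 M

Q₀ = 2.5110e+04 vs Keq = 6593 ⇒ Q>K, reverse
Step 1:
                   L          X          M          E
  init       0.07636    0.09128      1.075      2.431
  Δ          0.04871    0.02435    0.02435   -0.07306
  eq          0.1251     0.1156      1.099      2.358
  solve Keq expr → x = -0.02435; check Q = 6593
Then remove 0.909 M of E.
Step 2:
                   L          X          M          E
  init        0.1251     0.1156      1.099      1.449
  Δ         -0.05061   -0.02531   -0.02531    0.07592
  eq         0.07445    0.09033      1.074      1.525
  solve Keq expr → x = 0.02531; check Q = 6593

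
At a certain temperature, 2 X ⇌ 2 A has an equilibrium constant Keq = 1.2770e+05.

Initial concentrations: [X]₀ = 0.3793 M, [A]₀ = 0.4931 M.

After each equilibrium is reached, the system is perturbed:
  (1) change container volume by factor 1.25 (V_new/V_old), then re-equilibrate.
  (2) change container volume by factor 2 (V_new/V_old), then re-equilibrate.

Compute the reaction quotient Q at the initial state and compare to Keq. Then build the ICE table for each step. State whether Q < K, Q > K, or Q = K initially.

Q₀ = 1.69; Q < K (proceeds forward)

Q₀ = 1.69 vs Keq = 1.2770e+05 ⇒ Q<K, forward
Step 1:
                    X           A
  Initial      0.3793      0.4931
  Change      -0.3769      0.3769
  Equil      0.002434        0.87
  solve Keq expr → x = 0.1884; check Q = 1.2770e+05
Then change container volume by factor 1.25 (V_new/V_old).
Step 2:
                    X           A
  Initial    0.001948       0.696
  Change            0           0
  Equil      0.001948       0.696
  solve Keq expr → x = 0; check Q = 1.2770e+05
Then change container volume by factor 2 (V_new/V_old).
Step 3:
                    X           A
  Initial  9.7379e-04       0.348
  Change            0           0
  Equil    9.7379e-04       0.348
  solve Keq expr → x = 0; check Q = 1.2770e+05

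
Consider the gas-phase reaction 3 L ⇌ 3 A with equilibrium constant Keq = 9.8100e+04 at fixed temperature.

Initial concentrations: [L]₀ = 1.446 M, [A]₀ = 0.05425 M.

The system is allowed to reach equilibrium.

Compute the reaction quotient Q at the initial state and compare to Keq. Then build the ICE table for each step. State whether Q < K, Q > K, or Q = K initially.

Q₀ = 5.2807e-05 vs Keq = 9.8100e+04 ⇒ Q<K, forward
Step 1:
                    L           A
  Initial       1.446     0.05425
  Change       -1.414       1.414
  Equil       0.03184       1.468
  solve Keq expr → x = 0.4714; check Q = 9.8100e+04

Q₀ = 5.2807e-05; Q < K (proceeds forward)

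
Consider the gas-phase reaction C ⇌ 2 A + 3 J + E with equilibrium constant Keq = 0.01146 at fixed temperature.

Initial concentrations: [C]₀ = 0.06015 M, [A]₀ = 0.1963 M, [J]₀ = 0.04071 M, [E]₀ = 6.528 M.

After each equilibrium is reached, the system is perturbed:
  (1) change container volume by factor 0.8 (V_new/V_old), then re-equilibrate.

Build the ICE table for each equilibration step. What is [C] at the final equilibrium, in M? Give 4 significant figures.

Q₀ = 2.8216e-04 vs Keq = 0.01146 ⇒ Q<K, forward
Step 1:
                    C           A           J           E
  init        0.06015      0.1963     0.04071       6.528
  Δ          -0.02161     0.04322     0.06483     0.02161
  eq          0.03854      0.2395      0.1055        6.55
  solve Keq expr → x = 0.02161; check Q = 0.01146
Then change container volume by factor 0.8 (V_new/V_old).
Step 2:
                    C           A           J           E
  init        0.04818      0.2994      0.1319       8.187
  Δ           0.01011    -0.02023    -0.03034    -0.01011
  eq          0.05829      0.2792      0.1016       8.177
  solve Keq expr → x = -0.01011; check Q = 0.01146

[C]_eq = 0.05829 M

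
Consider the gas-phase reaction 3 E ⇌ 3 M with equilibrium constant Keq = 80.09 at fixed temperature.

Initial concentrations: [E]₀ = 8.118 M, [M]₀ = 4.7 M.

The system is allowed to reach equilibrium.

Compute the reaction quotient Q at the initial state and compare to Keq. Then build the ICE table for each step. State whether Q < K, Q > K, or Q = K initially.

Q₀ = 0.1941; Q < K (proceeds forward)

Q₀ = 0.1941 vs Keq = 80.09 ⇒ Q<K, forward
Step 1:
                   E          M
  init         8.118        4.7
  Δ           -5.704      5.704
  eq           2.414       10.4
  solve Keq expr → x = 1.901; check Q = 80.09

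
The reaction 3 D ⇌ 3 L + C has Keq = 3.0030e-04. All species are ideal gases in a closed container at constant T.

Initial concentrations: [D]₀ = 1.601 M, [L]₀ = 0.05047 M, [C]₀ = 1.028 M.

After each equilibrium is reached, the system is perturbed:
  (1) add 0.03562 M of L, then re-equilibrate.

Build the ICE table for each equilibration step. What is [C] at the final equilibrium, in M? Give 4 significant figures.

Q₀ = 3.2205e-05 vs Keq = 3.0030e-04 ⇒ Q<K, forward
Step 1:
                  D         L         C
  Initial     1.601   0.05047     1.028
  Change   -0.05176   0.05176   0.01725
  Equil       1.549    0.1022     1.045
  solve Keq expr → x = 0.01725; check Q = 3.0030e-04
Then add 0.03562 M of L.
Step 2:
                  D         L         C
  Initial     1.549    0.1378     1.045
  Change    0.03307  -0.03307  -0.01102
  Equil       1.582    0.1048     1.034
  solve Keq expr → x = -0.01102; check Q = 3.0030e-04

[C]_eq = 1.034 M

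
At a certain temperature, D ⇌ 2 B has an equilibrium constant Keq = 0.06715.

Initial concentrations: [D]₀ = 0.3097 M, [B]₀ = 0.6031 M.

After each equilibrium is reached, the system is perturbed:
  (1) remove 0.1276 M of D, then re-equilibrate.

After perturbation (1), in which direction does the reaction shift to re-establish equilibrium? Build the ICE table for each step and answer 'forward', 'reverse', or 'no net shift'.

Direction: reverse

Q₀ = 1.174 vs Keq = 0.06715 ⇒ Q>K, reverse
Step 1:
                   D          B
  I           0.3097     0.6031
  C           0.2083    -0.4166
  E            0.518     0.1865
  solve Keq expr → x = -0.2083; check Q = 0.06715
Then remove 0.1276 M of D.
Step 2:
                   D          B
  I           0.3904     0.1865
  C          0.01115    -0.0223
  E           0.4015     0.1642
  solve Keq expr → x = -0.01115; check Q = 0.06715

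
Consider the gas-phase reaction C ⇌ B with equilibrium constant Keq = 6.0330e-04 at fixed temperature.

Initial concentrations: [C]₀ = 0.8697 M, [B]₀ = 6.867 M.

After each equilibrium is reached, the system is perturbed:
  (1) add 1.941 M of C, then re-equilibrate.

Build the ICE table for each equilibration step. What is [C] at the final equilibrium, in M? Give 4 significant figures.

[C]_eq = 9.672 M

Q₀ = 7.896 vs Keq = 6.0330e-04 ⇒ Q>K, reverse
Step 1:
                  C         B
  Initial    0.8697     6.867
  Change      6.862    -6.862
  Equil       7.732  0.004665
  solve Keq expr → x = -6.862; check Q = 6.0330e-04
Then add 1.941 M of C.
Step 2:
                  C         B
  Initial     9.673  0.004665
  Change   -0.00117   0.00117
  Equil       9.672  0.005835
  solve Keq expr → x = 0.00117; check Q = 6.0330e-04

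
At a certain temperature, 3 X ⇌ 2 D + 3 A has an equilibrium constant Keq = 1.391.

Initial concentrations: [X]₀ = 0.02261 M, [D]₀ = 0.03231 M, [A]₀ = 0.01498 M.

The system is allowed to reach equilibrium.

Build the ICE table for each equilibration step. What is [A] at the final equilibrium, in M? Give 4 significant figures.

Q₀ = 3.0360e-04 vs Keq = 1.391 ⇒ Q<K, forward
Step 1:
                   X          D          A
  Initial    0.02261    0.03231    0.01498
  Change    -0.01879    0.01253    0.01879
  Equil     0.003818    0.04484    0.03377
  solve Keq expr → x = 0.006264; check Q = 1.391

[A]_eq = 0.03377 M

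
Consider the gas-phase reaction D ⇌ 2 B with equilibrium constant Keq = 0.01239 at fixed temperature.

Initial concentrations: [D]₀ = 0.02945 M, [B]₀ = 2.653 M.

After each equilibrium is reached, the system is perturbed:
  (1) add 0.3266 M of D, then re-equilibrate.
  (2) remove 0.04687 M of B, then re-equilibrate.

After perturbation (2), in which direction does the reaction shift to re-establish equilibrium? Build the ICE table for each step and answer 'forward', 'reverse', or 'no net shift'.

Direction: forward

Q₀ = 239 vs Keq = 0.01239 ⇒ Q>K, reverse
Step 1:
                    D           B
  init        0.02945       2.653
  Δ             1.263      -2.526
  eq            1.293      0.1266
  solve Keq expr → x = -1.263; check Q = 0.01239
Then add 0.3266 M of D.
Step 2:
                    D           B
  init          1.619      0.1266
  Δ         -0.007382     0.01476
  eq            1.612      0.1413
  solve Keq expr → x = 0.007382; check Q = 0.01239
Then remove 0.04687 M of B.
Step 3:
                    D           B
  init          1.612     0.09445
  Δ          -0.02293     0.04586
  eq            1.589      0.1403
  solve Keq expr → x = 0.02293; check Q = 0.01239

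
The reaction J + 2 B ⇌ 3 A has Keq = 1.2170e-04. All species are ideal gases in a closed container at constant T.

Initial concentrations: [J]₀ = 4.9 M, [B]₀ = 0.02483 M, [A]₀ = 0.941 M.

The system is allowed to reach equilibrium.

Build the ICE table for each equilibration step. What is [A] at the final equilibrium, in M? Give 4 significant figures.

Q₀ = 275.8 vs Keq = 1.2170e-04 ⇒ Q>K, reverse
Step 1:
                   J          B          A
  I              4.9    0.02483      0.941
  C           0.2931     0.5861    -0.8792
  E            5.193      0.611    0.06179
  solve Keq expr → x = -0.2931; check Q = 1.2170e-04

[A]_eq = 0.06179 M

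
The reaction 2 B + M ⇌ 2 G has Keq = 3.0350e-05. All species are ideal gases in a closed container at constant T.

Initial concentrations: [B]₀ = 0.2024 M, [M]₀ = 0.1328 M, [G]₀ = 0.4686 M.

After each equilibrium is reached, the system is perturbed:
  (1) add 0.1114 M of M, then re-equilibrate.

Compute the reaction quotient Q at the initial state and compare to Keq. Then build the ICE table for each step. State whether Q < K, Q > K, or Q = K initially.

Q₀ = 40.36; Q > K (proceeds reverse)

Q₀ = 40.36 vs Keq = 3.0350e-05 ⇒ Q>K, reverse
Step 1:
                  B         M         G
  Initial    0.2024    0.1328    0.4686
  Change     0.4664    0.2332   -0.4664
  Equil      0.6688     0.366  0.002229
  solve Keq expr → x = -0.2332; check Q = 3.0350e-05
Then add 0.1114 M of M.
Step 2:
                  B         M         G
  Initial    0.6688    0.4774  0.002229
  Change  -3.1510e-04 -1.5755e-04 3.1510e-04
  Equil      0.6685    0.4772  0.002544
  solve Keq expr → x = 1.5755e-04; check Q = 3.0350e-05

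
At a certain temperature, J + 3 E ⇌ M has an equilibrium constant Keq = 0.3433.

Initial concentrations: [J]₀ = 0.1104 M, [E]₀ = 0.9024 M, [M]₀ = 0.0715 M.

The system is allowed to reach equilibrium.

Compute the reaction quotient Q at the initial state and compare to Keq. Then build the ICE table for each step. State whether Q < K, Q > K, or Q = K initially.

Q₀ = 0.8813; Q > K (proceeds reverse)

Q₀ = 0.8813 vs Keq = 0.3433 ⇒ Q>K, reverse
Step 1:
                   J          E          M
  init        0.1104     0.9024     0.0715
  Δ          0.02679    0.08038   -0.02679
  eq          0.1372     0.9828    0.04471
  solve Keq expr → x = -0.02679; check Q = 0.3433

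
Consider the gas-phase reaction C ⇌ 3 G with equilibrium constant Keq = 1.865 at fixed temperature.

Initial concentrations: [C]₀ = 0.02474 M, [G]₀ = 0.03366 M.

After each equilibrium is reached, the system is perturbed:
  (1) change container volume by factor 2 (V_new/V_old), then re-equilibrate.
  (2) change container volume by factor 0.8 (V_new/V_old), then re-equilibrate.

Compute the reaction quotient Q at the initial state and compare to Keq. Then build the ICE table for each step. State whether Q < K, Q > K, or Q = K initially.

Q₀ = 0.001541 vs Keq = 1.865 ⇒ Q<K, forward
Step 1:
                   C          G
  init       0.02474    0.03366
  Δ          -0.0241    0.07231
  eq      6.3800e-04      0.106
  solve Keq expr → x = 0.0241; check Q = 1.865
Then change container volume by factor 2 (V_new/V_old).
Step 2:
                   C          G
  init    3.1900e-04    0.05298
  Δ       -2.3601e-04 7.0803e-04
  eq      8.2990e-05    0.05369
  solve Keq expr → x = 2.3601e-04; check Q = 1.865
Then change container volume by factor 0.8 (V_new/V_old).
Step 3:
                   C          G
  init    1.0374e-04    0.06711
  Δ       5.7114e-05 -1.7134e-04
  eq      1.6085e-04    0.06694
  solve Keq expr → x = -5.7114e-05; check Q = 1.865

Q₀ = 0.001541; Q < K (proceeds forward)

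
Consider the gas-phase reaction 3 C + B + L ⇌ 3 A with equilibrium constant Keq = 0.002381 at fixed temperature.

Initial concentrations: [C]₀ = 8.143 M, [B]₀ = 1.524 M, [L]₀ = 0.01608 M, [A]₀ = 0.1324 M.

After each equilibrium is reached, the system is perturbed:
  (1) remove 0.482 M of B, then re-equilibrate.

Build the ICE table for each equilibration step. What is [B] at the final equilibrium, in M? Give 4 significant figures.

[B]_eq = 1.03 M

Q₀ = 1.7540e-04 vs Keq = 0.002381 ⇒ Q<K, forward
Step 1:
                   C          B          L          A
  init         8.143      1.524    0.01608     0.1324
  Δ         -0.04018   -0.01339   -0.01339    0.04018
  eq           8.103      1.511   0.002686     0.1726
  solve Keq expr → x = 0.01339; check Q = 0.002381
Then remove 0.482 M of B.
Step 2:
                   C          B          L          A
  init         8.103      1.029   0.002686     0.1726
  Δ         0.003121    0.00104    0.00104  -0.003121
  eq           8.106       1.03   0.003727     0.1695
  solve Keq expr → x = -0.00104; check Q = 0.002381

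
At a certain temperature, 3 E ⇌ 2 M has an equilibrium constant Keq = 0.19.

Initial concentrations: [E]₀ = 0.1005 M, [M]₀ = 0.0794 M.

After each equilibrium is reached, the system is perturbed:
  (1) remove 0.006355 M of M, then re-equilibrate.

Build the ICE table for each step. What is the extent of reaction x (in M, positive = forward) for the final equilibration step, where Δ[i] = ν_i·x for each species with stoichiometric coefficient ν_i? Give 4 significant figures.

Q₀ = 6.211 vs Keq = 0.19 ⇒ Q>K, reverse
Step 1:
                  E         M
  Initial    0.1005    0.0794
  Change    0.07218  -0.04812
  Equil      0.1727   0.03128
  solve Keq expr → x = -0.02406; check Q = 0.19
Then remove 0.006355 M of M.
Step 2:
                  E         M
  Initial    0.1727   0.02492
  Change  -0.006792  0.004528
  Equil      0.1659   0.02945
  solve Keq expr → x = 0.002264; check Q = 0.19

x = 0.002264 M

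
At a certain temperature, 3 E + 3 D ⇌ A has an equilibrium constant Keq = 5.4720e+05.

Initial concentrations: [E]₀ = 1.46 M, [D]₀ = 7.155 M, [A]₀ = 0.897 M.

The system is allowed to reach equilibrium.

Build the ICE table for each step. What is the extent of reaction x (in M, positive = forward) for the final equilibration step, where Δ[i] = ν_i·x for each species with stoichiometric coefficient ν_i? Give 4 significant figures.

Q₀ = 7.8687e-04 vs Keq = 5.4720e+05 ⇒ Q<K, forward
Step 1:
                  E         D         A
  Initial      1.46     7.155     0.897
  Change     -1.458    -1.458    0.4859
  Equil    0.002391     5.697     1.383
  solve Keq expr → x = 0.4859; check Q = 5.4720e+05

x = 0.4859 M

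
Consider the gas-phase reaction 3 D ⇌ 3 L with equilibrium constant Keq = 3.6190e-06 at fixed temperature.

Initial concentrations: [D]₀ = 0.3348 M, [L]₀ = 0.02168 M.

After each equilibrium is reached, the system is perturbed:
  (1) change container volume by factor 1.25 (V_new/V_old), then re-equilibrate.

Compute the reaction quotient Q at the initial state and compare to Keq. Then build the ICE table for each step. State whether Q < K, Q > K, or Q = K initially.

Q₀ = 2.7153e-04; Q > K (proceeds reverse)

Q₀ = 2.7153e-04 vs Keq = 3.6190e-06 ⇒ Q>K, reverse
Step 1:
                  D         L
  init       0.3348   0.02168
  Δ         0.01629  -0.01629
  eq         0.3511   0.00539
  solve Keq expr → x = -0.00543; check Q = 3.6190e-06
Then change container volume by factor 1.25 (V_new/V_old).
Step 2:
                  D         L
  init       0.2809  0.004312
  Δ               0         0
  eq         0.2809  0.004312
  solve Keq expr → x = 0; check Q = 3.6190e-06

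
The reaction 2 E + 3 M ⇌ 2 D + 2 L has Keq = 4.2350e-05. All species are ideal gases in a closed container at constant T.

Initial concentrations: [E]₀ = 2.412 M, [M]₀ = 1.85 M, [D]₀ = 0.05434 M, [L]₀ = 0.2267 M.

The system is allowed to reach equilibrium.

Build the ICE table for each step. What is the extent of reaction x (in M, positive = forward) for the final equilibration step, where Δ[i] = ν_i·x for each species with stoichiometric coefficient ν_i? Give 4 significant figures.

Q₀ = 4.1198e-06 vs Keq = 4.2350e-05 ⇒ Q<K, forward
Step 1:
                  E         M         D         L
  init        2.412      1.85   0.05434    0.2267
  Δ        -0.06632  -0.09948   0.06632   0.06632
  eq          2.346     1.751    0.1207     0.293
  solve Keq expr → x = 0.03316; check Q = 4.2350e-05

x = 0.03316 M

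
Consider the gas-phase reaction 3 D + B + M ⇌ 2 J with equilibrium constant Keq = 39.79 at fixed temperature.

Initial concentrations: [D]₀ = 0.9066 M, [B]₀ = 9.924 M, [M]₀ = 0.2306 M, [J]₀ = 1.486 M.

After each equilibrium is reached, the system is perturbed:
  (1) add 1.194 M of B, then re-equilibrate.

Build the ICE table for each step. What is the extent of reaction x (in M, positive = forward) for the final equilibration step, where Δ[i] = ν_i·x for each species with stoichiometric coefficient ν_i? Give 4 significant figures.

x = 0.003352 M

Q₀ = 1.295 vs Keq = 39.79 ⇒ Q<K, forward
Step 1:
                  D         B         M         J
  I          0.9066     9.924    0.2306     1.486
  C         -0.4441    -0.148    -0.148    0.2961
  E          0.4625     9.776   0.08255     1.782
  solve Keq expr → x = 0.148; check Q = 39.79
Then add 1.194 M of B.
Step 2:
                  D         B         M         J
  I          0.4625     10.97   0.08255     1.782
  C        -0.01006 -0.003352 -0.003352  0.006705
  E          0.4524     10.97    0.0792     1.789
  solve Keq expr → x = 0.003352; check Q = 39.79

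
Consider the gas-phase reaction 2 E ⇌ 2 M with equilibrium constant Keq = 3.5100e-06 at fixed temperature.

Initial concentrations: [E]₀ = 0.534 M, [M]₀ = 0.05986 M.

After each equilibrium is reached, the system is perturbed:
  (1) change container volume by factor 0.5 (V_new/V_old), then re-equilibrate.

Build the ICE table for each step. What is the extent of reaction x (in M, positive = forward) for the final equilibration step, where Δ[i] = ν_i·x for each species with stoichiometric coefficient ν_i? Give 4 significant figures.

Q₀ = 0.01257 vs Keq = 3.5100e-06 ⇒ Q>K, reverse
Step 1:
                   E          M
  I            0.534    0.05986
  C          0.05875   -0.05875
  E           0.5927   0.001111
  solve Keq expr → x = -0.02937; check Q = 3.5100e-06
Then change container volume by factor 0.5 (V_new/V_old).
Step 2:
                   E          M
  I            1.185   0.002221
  C                0          0
  E            1.185   0.002221
  solve Keq expr → x = 0; check Q = 3.5100e-06

x = 0 M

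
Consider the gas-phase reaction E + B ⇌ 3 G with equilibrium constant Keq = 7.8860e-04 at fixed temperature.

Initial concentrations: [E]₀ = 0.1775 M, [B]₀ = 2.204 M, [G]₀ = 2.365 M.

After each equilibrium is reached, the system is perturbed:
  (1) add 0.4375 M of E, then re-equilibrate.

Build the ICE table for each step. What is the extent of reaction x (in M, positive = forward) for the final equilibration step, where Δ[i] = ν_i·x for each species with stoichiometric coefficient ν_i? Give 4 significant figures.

Q₀ = 33.81 vs Keq = 7.8860e-04 ⇒ Q>K, reverse
Step 1:
                   E          B          G
  init        0.1775      2.204      2.365
  Δ           0.7453     0.7453     -2.236
  eq          0.9228      2.949      0.129
  solve Keq expr → x = -0.7453; check Q = 7.8860e-04
Then add 0.4375 M of E.
Step 2:
                   E          B          G
  init          1.36      2.949      0.129
  Δ        -0.005835  -0.005835     0.0175
  eq           1.355      2.944     0.1465
  solve Keq expr → x = 0.005835; check Q = 7.8860e-04

x = 0.005835 M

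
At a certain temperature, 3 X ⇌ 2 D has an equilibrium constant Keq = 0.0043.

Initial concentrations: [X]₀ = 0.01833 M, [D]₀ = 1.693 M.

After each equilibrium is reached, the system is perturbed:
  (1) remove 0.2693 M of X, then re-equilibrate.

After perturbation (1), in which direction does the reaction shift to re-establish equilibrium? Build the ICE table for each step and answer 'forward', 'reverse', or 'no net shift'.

Direction: reverse

Q₀ = 4.6540e+05 vs Keq = 0.0043 ⇒ Q>K, reverse
Step 1:
                  X         D
  init      0.01833     1.693
  Δ           2.212    -1.475
  eq           2.23    0.2184
  solve Keq expr → x = -0.7373; check Q = 0.0043
Then remove 0.2693 M of X.
Step 2:
                  X         D
  init        1.961    0.2184
  Δ         0.04761  -0.03174
  eq          2.009    0.1867
  solve Keq expr → x = -0.01587; check Q = 0.0043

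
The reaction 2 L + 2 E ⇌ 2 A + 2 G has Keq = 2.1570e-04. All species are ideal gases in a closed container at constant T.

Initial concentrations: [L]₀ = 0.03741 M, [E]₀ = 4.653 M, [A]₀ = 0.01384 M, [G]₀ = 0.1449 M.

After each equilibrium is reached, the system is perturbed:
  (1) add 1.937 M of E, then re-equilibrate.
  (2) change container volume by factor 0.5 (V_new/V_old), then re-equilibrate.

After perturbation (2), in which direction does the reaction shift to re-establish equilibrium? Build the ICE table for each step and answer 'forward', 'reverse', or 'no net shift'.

Q₀ = 1.3273e-04 vs Keq = 2.1570e-04 ⇒ Q<K, forward
Step 1:
                   L          E          A          G
  Initial    0.03741      4.653    0.01384     0.1449
  Change   -0.002396  -0.002396   0.002396   0.002396
  Equil      0.03501      4.651    0.01624     0.1473
  solve Keq expr → x = 0.001198; check Q = 2.1570e-04
Then add 1.937 M of E.
Step 2:
                   L          E          A          G
  Initial    0.03501      6.588    0.01624     0.1473
  Change   -0.003766  -0.003766   0.003766   0.003766
  Equil      0.03125      6.584       0.02     0.1511
  solve Keq expr → x = 0.001883; check Q = 2.1570e-04
Then change container volume by factor 0.5 (V_new/V_old).
Step 3:
                   L          E          A          G
  Initial     0.0625      13.17       0.04     0.3021
  Change           0          0          0          0
  Equil       0.0625      13.17       0.04     0.3021
  solve Keq expr → x = 0; check Q = 2.1570e-04

Direction: no net shift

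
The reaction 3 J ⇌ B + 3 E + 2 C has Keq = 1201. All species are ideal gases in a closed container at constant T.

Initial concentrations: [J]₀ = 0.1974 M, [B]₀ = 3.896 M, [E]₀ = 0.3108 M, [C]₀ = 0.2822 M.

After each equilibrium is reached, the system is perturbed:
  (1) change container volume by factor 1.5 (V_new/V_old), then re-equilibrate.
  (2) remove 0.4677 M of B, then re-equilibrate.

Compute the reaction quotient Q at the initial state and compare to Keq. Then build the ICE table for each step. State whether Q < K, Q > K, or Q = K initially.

Q₀ = 1.211; Q < K (proceeds forward)

Q₀ = 1.211 vs Keq = 1201 ⇒ Q<K, forward
Step 1:
                    J           B           E           C
  init         0.1974       3.896      0.3108      0.2822
  Δ           -0.1601     0.05336      0.1601      0.1067
  eq          0.03731       3.949      0.4709      0.3889
  solve Keq expr → x = 0.05336; check Q = 1201
Then change container volume by factor 1.5 (V_new/V_old).
Step 2:
                    J           B           E           C
  init        0.02487       2.633      0.3139      0.2593
  Δ         -0.007659    0.002553    0.007659    0.005106
  eq          0.01721       2.635      0.3216      0.2644
  solve Keq expr → x = 0.002553; check Q = 1201
Then remove 0.4677 M of B.
Step 3:
                    J           B           E           C
  init        0.01721       2.168      0.3216      0.2644
  Δ         -0.001007  3.3554e-04    0.001007  6.7108e-04
  eq          0.01621       2.168      0.3226      0.2651
  solve Keq expr → x = 3.3554e-04; check Q = 1201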